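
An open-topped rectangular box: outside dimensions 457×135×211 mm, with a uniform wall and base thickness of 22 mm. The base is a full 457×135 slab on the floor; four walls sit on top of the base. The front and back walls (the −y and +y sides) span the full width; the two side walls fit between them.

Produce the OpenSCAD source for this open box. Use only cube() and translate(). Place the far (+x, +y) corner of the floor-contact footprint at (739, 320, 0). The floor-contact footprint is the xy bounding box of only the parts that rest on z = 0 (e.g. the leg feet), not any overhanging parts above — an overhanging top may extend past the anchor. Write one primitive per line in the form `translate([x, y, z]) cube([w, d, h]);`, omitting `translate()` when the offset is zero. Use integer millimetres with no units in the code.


translate([282, 185, 0]) cube([457, 135, 22]);
translate([282, 185, 22]) cube([457, 22, 189]);
translate([282, 298, 22]) cube([457, 22, 189]);
translate([282, 207, 22]) cube([22, 91, 189]);
translate([717, 207, 22]) cube([22, 91, 189]);


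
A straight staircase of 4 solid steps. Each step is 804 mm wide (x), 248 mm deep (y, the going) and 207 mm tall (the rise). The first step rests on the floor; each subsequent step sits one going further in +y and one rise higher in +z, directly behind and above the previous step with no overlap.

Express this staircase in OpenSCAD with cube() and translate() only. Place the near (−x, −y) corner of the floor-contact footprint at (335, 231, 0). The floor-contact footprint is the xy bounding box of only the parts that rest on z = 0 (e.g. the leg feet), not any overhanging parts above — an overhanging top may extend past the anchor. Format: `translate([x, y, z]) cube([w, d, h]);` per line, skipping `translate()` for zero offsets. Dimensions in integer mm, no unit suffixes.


translate([335, 231, 0]) cube([804, 248, 207]);
translate([335, 479, 207]) cube([804, 248, 207]);
translate([335, 727, 414]) cube([804, 248, 207]);
translate([335, 975, 621]) cube([804, 248, 207]);


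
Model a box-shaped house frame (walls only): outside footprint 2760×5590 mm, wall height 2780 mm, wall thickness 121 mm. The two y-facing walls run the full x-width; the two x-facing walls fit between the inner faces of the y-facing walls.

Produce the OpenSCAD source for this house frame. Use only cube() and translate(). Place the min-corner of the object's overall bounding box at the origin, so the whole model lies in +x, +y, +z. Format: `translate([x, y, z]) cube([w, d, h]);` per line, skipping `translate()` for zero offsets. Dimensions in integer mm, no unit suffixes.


cube([2760, 121, 2780]);
translate([0, 5469, 0]) cube([2760, 121, 2780]);
translate([0, 121, 0]) cube([121, 5348, 2780]);
translate([2639, 121, 0]) cube([121, 5348, 2780]);


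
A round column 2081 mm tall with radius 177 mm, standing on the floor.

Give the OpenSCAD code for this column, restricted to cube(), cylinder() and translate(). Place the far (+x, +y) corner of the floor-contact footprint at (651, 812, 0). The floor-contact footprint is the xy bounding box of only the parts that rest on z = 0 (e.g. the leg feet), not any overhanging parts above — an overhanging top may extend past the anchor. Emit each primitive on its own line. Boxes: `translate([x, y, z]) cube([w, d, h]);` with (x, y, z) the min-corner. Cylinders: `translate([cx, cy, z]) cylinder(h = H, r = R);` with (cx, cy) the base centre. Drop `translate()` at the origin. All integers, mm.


translate([474, 635, 0]) cylinder(h = 2081, r = 177);


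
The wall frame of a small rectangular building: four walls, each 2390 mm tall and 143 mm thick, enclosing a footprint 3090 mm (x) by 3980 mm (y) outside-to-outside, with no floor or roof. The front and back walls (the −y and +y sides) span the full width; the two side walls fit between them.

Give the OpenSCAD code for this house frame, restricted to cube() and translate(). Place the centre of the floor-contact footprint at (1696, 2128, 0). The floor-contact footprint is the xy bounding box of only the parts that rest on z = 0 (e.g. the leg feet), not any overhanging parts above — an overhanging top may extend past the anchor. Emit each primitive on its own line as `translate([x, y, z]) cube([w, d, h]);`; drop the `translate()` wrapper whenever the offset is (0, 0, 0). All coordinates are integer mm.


translate([151, 138, 0]) cube([3090, 143, 2390]);
translate([151, 3975, 0]) cube([3090, 143, 2390]);
translate([151, 281, 0]) cube([143, 3694, 2390]);
translate([3098, 281, 0]) cube([143, 3694, 2390]);


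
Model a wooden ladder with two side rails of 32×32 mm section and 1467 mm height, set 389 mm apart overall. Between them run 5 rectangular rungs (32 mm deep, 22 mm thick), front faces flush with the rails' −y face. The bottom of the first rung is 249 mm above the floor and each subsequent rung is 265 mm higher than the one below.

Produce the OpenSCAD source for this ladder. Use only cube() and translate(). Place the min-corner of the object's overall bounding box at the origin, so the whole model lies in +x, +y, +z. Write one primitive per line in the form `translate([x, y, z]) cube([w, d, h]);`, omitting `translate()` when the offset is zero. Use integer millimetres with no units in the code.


// rung span = 389 - 2*32 = 325
// rung[k] z = 249 + k*265
cube([32, 32, 1467]);
translate([357, 0, 0]) cube([32, 32, 1467]);
translate([32, 0, 249]) cube([325, 32, 22]);
translate([32, 0, 514]) cube([325, 32, 22]);
translate([32, 0, 779]) cube([325, 32, 22]);
translate([32, 0, 1044]) cube([325, 32, 22]);
translate([32, 0, 1309]) cube([325, 32, 22]);


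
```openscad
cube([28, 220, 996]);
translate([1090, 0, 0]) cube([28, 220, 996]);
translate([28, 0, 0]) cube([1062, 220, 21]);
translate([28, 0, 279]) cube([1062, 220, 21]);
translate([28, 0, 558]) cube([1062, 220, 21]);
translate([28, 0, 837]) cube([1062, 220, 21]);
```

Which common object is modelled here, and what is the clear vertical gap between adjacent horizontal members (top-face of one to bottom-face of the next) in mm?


A bookshelf. The clear shelf gap is 258 mm.

Two tall side panels with 4 horizontal boards between them — a bookshelf. The first two shelf undersides are at z = 0 and z = 279; with shelf thickness 21, the clear gap is 279 − 0 − 21 = 258 mm.


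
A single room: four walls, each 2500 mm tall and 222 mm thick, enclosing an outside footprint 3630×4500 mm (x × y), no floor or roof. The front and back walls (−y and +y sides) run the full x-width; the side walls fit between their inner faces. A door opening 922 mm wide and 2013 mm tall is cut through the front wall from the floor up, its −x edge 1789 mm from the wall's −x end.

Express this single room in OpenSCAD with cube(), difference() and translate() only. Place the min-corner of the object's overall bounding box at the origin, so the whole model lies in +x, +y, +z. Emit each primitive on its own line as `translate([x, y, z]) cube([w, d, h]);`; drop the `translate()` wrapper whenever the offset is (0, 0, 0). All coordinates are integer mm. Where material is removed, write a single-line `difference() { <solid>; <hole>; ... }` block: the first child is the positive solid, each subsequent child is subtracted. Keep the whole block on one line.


difference() { cube([3630, 222, 2500]); translate([1789, 0, 0]) cube([922, 222, 2013]); }
translate([0, 4278, 0]) cube([3630, 222, 2500]);
translate([0, 222, 0]) cube([222, 4056, 2500]);
translate([3408, 222, 0]) cube([222, 4056, 2500]);


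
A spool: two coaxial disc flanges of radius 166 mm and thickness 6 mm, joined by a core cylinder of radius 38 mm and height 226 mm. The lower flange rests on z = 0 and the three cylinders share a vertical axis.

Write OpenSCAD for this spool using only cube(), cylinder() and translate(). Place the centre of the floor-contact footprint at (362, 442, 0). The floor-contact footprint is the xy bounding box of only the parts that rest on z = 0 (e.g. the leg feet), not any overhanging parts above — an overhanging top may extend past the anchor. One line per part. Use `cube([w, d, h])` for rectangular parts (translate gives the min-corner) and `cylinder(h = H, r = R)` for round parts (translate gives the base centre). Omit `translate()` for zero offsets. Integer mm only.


translate([362, 442, 0]) cylinder(h = 6, r = 166);
translate([362, 442, 6]) cylinder(h = 226, r = 38);
translate([362, 442, 232]) cylinder(h = 6, r = 166);


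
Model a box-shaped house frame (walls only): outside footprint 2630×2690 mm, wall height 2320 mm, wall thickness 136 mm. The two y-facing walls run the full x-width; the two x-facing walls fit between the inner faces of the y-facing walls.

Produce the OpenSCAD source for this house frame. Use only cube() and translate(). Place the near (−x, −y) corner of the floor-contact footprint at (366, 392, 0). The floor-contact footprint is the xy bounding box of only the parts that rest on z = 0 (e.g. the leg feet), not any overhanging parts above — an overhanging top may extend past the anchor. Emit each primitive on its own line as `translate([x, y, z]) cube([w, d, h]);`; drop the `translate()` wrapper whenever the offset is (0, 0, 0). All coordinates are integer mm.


translate([366, 392, 0]) cube([2630, 136, 2320]);
translate([366, 2946, 0]) cube([2630, 136, 2320]);
translate([366, 528, 0]) cube([136, 2418, 2320]);
translate([2860, 528, 0]) cube([136, 2418, 2320]);


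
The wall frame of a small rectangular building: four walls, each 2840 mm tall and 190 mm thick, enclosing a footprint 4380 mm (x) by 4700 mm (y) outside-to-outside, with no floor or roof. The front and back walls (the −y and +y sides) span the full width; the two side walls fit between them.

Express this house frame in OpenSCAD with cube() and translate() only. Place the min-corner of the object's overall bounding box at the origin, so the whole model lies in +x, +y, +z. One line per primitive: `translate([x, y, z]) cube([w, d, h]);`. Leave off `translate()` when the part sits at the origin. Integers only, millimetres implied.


cube([4380, 190, 2840]);
translate([0, 4510, 0]) cube([4380, 190, 2840]);
translate([0, 190, 0]) cube([190, 4320, 2840]);
translate([4190, 190, 0]) cube([190, 4320, 2840]);


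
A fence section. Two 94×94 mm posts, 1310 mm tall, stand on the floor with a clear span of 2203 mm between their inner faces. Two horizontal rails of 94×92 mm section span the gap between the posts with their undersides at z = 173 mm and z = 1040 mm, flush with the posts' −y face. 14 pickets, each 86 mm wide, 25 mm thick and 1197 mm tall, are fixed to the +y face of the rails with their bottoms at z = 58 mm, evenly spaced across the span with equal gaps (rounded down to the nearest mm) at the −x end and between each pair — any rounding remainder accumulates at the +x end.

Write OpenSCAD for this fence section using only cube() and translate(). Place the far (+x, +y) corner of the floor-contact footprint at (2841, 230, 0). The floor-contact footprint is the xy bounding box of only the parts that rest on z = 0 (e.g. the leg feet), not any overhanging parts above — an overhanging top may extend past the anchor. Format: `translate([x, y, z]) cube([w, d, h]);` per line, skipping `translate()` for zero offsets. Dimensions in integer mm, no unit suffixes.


translate([450, 136, 0]) cube([94, 94, 1310]);
translate([2747, 136, 0]) cube([94, 94, 1310]);
translate([544, 136, 173]) cube([2203, 94, 92]);
translate([544, 136, 1040]) cube([2203, 94, 92]);
translate([610, 230, 58]) cube([86, 25, 1197]);
translate([762, 230, 58]) cube([86, 25, 1197]);
translate([914, 230, 58]) cube([86, 25, 1197]);
translate([1066, 230, 58]) cube([86, 25, 1197]);
translate([1218, 230, 58]) cube([86, 25, 1197]);
translate([1370, 230, 58]) cube([86, 25, 1197]);
translate([1522, 230, 58]) cube([86, 25, 1197]);
translate([1674, 230, 58]) cube([86, 25, 1197]);
translate([1826, 230, 58]) cube([86, 25, 1197]);
translate([1978, 230, 58]) cube([86, 25, 1197]);
translate([2130, 230, 58]) cube([86, 25, 1197]);
translate([2282, 230, 58]) cube([86, 25, 1197]);
translate([2434, 230, 58]) cube([86, 25, 1197]);
translate([2586, 230, 58]) cube([86, 25, 1197]);


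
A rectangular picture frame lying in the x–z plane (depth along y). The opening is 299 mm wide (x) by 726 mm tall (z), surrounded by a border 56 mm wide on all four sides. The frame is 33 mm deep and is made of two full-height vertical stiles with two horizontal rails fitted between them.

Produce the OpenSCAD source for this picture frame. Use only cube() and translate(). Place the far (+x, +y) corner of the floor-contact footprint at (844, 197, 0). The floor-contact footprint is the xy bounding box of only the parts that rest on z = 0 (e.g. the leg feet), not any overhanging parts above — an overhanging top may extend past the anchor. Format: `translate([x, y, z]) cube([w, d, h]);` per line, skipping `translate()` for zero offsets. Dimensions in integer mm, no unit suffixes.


translate([433, 164, 0]) cube([56, 33, 838]);
translate([788, 164, 0]) cube([56, 33, 838]);
translate([489, 164, 0]) cube([299, 33, 56]);
translate([489, 164, 782]) cube([299, 33, 56]);


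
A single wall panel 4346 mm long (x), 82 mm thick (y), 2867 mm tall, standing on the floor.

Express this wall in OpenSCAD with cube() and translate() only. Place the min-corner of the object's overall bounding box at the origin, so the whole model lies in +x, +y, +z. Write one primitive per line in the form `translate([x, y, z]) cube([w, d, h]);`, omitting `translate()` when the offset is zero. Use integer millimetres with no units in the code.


cube([4346, 82, 2867]);


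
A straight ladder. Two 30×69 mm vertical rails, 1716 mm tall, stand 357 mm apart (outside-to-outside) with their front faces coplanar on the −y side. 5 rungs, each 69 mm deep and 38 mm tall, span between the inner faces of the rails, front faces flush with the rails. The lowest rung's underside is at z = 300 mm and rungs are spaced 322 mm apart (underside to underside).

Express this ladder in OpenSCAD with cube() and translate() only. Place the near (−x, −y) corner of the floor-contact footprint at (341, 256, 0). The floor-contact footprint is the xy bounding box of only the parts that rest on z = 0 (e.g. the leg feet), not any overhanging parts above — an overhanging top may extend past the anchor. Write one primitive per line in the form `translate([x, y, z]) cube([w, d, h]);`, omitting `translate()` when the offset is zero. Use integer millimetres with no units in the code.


translate([341, 256, 0]) cube([30, 69, 1716]);
translate([668, 256, 0]) cube([30, 69, 1716]);
translate([371, 256, 300]) cube([297, 69, 38]);
translate([371, 256, 622]) cube([297, 69, 38]);
translate([371, 256, 944]) cube([297, 69, 38]);
translate([371, 256, 1266]) cube([297, 69, 38]);
translate([371, 256, 1588]) cube([297, 69, 38]);


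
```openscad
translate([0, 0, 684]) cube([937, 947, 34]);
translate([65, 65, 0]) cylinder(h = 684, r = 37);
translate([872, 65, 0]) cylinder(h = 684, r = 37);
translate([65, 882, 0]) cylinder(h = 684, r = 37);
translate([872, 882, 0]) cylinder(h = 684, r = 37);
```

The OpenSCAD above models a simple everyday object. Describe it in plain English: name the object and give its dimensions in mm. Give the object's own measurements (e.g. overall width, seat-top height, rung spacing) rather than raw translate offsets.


A rectangular dining table. The top is 937×947×34 mm with its upper surface at z = 718 mm. It stands on four round legs of 74 mm diameter, each leg's bounding box inset 28 mm from the nearest pair of top edges, running from the floor to the underside of the top.


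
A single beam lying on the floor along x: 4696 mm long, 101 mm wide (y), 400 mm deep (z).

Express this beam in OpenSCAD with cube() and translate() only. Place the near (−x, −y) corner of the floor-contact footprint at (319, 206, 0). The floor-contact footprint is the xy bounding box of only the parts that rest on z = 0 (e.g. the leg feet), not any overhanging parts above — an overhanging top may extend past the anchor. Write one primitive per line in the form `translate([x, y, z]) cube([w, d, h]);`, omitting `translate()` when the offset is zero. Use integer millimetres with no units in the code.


translate([319, 206, 0]) cube([4696, 101, 400]);


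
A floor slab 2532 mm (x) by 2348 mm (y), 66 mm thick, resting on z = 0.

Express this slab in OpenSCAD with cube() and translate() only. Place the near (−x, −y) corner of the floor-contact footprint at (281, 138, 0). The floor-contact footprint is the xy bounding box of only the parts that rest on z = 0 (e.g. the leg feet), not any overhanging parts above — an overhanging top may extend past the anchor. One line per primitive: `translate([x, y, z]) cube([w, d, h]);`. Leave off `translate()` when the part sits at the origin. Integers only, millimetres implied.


translate([281, 138, 0]) cube([2532, 2348, 66]);


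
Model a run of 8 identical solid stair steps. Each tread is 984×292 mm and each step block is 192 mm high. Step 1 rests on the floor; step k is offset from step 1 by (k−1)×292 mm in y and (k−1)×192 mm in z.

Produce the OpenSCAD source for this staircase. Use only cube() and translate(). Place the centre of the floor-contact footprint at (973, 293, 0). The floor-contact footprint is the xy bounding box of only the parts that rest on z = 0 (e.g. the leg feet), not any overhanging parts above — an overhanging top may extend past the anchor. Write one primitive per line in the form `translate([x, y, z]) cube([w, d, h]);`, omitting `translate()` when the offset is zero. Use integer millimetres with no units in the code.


translate([481, 147, 0]) cube([984, 292, 192]);
translate([481, 439, 192]) cube([984, 292, 192]);
translate([481, 731, 384]) cube([984, 292, 192]);
translate([481, 1023, 576]) cube([984, 292, 192]);
translate([481, 1315, 768]) cube([984, 292, 192]);
translate([481, 1607, 960]) cube([984, 292, 192]);
translate([481, 1899, 1152]) cube([984, 292, 192]);
translate([481, 2191, 1344]) cube([984, 292, 192]);


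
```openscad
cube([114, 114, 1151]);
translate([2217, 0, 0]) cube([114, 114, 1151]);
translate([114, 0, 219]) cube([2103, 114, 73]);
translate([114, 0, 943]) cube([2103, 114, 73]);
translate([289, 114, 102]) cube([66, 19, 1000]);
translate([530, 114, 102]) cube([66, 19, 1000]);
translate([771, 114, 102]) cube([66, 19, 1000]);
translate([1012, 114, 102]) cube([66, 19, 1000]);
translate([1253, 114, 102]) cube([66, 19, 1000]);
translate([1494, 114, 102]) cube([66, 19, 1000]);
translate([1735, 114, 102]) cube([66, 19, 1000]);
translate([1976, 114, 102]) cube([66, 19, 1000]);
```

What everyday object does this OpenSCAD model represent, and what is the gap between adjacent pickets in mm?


A fence section. The picket gap is 175 mm.

Two posts, two rails, 8 pickets — a fence section. Span 2103 mm holds 8 pickets of 66 mm with 9 equal gaps: ⌊(2103 − 8·66) / 9⌋ = 175 mm.


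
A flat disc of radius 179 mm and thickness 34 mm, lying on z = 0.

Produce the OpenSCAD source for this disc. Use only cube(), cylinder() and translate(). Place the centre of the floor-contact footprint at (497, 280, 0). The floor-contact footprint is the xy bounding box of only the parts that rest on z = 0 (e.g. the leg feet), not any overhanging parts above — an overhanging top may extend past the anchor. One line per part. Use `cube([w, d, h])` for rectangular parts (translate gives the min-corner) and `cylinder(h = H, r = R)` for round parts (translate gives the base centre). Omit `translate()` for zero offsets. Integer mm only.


translate([497, 280, 0]) cylinder(h = 34, r = 179);


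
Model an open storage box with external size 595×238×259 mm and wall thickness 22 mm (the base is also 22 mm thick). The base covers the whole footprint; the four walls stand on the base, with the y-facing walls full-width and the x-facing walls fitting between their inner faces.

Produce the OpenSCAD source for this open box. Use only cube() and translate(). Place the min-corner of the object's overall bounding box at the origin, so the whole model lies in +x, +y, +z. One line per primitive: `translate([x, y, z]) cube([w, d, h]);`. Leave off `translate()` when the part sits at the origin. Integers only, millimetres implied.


cube([595, 238, 22]);
translate([0, 0, 22]) cube([595, 22, 237]);
translate([0, 216, 22]) cube([595, 22, 237]);
translate([0, 22, 22]) cube([22, 194, 237]);
translate([573, 22, 22]) cube([22, 194, 237]);


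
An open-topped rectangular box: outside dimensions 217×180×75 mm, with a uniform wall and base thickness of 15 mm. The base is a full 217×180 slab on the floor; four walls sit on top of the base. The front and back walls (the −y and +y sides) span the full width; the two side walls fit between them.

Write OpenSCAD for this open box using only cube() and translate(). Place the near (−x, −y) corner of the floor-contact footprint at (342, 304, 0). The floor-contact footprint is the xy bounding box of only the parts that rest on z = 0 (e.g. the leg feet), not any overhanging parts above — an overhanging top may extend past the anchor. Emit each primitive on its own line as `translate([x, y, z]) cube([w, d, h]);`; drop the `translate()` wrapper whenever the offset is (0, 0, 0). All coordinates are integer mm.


translate([342, 304, 0]) cube([217, 180, 15]);
translate([342, 304, 15]) cube([217, 15, 60]);
translate([342, 469, 15]) cube([217, 15, 60]);
translate([342, 319, 15]) cube([15, 150, 60]);
translate([544, 319, 15]) cube([15, 150, 60]);


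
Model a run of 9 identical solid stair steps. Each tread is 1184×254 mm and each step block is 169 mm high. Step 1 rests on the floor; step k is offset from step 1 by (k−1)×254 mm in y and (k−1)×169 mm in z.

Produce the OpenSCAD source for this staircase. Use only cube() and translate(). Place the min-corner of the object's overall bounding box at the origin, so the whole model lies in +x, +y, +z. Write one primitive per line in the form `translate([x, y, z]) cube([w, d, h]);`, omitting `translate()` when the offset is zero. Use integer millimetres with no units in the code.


cube([1184, 254, 169]);
translate([0, 254, 169]) cube([1184, 254, 169]);
translate([0, 508, 338]) cube([1184, 254, 169]);
translate([0, 762, 507]) cube([1184, 254, 169]);
translate([0, 1016, 676]) cube([1184, 254, 169]);
translate([0, 1270, 845]) cube([1184, 254, 169]);
translate([0, 1524, 1014]) cube([1184, 254, 169]);
translate([0, 1778, 1183]) cube([1184, 254, 169]);
translate([0, 2032, 1352]) cube([1184, 254, 169]);


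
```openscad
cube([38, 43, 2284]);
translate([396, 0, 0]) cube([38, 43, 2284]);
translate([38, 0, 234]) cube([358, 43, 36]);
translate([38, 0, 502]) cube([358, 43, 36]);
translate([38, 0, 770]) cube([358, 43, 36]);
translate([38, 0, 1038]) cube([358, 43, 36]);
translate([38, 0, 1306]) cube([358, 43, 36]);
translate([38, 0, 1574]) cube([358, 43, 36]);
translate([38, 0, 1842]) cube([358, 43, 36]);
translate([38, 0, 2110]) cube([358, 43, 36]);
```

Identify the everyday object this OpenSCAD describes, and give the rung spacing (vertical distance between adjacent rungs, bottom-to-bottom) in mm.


A ladder. The rung spacing is 268 mm.

Two tall 38×43 posts with 8 short bars between them — a ladder. Adjacent rungs sit at z = 234 and z = 502, so the spacing is 502 − 234 = 268 mm.


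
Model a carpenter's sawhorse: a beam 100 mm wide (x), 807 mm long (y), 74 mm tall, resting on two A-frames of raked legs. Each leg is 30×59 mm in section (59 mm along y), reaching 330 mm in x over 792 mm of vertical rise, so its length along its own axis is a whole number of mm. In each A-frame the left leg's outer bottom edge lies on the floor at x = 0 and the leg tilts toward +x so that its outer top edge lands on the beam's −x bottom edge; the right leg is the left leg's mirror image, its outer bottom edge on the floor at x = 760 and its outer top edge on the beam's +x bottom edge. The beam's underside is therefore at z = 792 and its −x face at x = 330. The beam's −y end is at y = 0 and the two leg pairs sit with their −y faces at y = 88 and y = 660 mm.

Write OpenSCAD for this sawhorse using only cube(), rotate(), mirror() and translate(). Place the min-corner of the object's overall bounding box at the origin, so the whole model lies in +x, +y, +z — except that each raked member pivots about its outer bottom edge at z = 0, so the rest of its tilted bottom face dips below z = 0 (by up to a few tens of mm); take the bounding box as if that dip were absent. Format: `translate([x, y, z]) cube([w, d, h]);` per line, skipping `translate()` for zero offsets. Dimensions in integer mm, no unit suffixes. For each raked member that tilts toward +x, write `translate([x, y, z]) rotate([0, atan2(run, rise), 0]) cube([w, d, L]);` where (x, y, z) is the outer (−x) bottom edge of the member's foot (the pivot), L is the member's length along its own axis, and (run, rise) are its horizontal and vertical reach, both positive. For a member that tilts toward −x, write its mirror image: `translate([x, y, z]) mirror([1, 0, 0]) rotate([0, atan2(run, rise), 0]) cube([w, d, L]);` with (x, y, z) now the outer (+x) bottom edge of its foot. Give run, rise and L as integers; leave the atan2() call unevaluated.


translate([330, 0, 792]) cube([100, 807, 74]);
translate([0, 88, 0]) rotate([0, atan2(330, 792), 0]) cube([30, 59, 858]);
translate([760, 88, 0]) mirror([1, 0, 0]) rotate([0, atan2(330, 792), 0]) cube([30, 59, 858]);
translate([0, 660, 0]) rotate([0, atan2(330, 792), 0]) cube([30, 59, 858]);
translate([760, 660, 0]) mirror([1, 0, 0]) rotate([0, atan2(330, 792), 0]) cube([30, 59, 858]);


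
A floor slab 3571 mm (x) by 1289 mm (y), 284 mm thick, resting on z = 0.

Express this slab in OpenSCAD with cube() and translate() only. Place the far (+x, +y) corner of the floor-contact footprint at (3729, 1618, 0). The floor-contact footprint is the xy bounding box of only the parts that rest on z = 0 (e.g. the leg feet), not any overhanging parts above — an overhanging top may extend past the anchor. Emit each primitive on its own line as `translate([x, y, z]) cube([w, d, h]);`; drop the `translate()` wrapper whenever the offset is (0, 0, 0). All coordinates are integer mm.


translate([158, 329, 0]) cube([3571, 1289, 284]);


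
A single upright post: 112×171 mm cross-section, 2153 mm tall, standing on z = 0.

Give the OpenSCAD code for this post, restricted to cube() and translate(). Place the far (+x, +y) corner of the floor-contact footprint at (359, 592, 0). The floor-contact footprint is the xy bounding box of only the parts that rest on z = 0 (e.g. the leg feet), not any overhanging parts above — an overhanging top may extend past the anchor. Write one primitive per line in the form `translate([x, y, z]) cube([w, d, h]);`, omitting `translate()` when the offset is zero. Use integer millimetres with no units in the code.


translate([247, 421, 0]) cube([112, 171, 2153]);


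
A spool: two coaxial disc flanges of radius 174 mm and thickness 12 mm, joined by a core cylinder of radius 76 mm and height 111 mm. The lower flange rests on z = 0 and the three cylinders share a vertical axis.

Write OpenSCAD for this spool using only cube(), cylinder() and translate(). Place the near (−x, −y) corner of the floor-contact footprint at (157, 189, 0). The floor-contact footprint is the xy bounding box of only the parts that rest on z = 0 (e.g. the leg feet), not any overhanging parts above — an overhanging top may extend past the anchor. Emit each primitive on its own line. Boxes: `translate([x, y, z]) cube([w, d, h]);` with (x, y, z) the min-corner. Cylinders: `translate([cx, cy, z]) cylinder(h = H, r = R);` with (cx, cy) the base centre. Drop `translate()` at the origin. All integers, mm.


translate([331, 363, 0]) cylinder(h = 12, r = 174);
translate([331, 363, 12]) cylinder(h = 111, r = 76);
translate([331, 363, 123]) cylinder(h = 12, r = 174);


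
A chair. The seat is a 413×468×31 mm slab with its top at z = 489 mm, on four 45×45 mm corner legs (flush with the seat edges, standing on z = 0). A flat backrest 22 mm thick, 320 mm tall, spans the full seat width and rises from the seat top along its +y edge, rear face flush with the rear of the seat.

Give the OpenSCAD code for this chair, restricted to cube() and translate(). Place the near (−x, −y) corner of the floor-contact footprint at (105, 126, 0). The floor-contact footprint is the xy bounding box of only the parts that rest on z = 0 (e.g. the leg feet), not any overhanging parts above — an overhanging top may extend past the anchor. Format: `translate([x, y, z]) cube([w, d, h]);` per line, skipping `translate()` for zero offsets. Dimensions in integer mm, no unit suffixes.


translate([105, 126, 458]) cube([413, 468, 31]);
translate([105, 126, 0]) cube([45, 45, 458]);
translate([473, 126, 0]) cube([45, 45, 458]);
translate([105, 549, 0]) cube([45, 45, 458]);
translate([473, 549, 0]) cube([45, 45, 458]);
translate([105, 572, 489]) cube([413, 22, 320]);


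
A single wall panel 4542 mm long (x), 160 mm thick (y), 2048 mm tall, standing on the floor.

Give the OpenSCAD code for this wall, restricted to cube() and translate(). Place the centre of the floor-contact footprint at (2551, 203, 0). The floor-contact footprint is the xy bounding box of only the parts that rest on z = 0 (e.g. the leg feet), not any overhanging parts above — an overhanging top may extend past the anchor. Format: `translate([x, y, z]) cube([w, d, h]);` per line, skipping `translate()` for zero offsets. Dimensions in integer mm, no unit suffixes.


translate([280, 123, 0]) cube([4542, 160, 2048]);


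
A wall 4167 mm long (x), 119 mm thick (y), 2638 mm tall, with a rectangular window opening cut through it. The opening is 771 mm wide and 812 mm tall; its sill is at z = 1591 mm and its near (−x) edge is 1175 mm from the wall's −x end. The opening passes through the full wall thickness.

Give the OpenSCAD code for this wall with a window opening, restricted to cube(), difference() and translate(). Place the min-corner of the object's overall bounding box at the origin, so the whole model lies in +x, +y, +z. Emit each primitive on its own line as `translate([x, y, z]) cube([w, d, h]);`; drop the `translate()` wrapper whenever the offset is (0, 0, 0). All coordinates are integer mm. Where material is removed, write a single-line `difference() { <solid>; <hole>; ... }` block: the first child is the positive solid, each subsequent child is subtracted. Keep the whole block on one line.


difference() { cube([4167, 119, 2638]); translate([1175, 0, 1591]) cube([771, 119, 812]); }


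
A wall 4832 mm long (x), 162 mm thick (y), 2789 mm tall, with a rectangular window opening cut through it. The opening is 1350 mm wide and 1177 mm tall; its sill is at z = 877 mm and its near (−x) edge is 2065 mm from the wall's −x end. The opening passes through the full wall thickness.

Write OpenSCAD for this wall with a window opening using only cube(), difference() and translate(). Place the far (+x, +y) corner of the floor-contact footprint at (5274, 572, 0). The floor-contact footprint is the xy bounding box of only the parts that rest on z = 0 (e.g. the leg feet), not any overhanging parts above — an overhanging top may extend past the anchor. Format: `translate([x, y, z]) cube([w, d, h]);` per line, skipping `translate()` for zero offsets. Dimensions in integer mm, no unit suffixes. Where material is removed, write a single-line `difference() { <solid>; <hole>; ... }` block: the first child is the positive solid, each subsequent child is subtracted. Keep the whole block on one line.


difference() { translate([442, 410, 0]) cube([4832, 162, 2789]); translate([2507, 410, 877]) cube([1350, 162, 1177]); }


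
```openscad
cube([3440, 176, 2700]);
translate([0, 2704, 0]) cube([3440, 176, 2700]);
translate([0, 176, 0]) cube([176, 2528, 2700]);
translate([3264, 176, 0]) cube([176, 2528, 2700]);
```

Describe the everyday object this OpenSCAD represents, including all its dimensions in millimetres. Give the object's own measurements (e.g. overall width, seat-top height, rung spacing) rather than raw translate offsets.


The wall frame of a small rectangular building: four walls, each 2700 mm tall and 176 mm thick, enclosing a footprint 3440 mm (x) by 2880 mm (y) outside-to-outside, with no floor or roof. The front and back walls (the −y and +y sides) span the full width; the two side walls fit between them.


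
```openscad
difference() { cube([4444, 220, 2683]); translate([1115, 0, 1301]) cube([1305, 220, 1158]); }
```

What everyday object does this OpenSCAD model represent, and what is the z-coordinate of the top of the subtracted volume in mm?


A wall with a window opening. The window head height is 2459 mm.

A wall with a rectangular opening subtracted — a window. Sill at z = 1301, opening 1158 mm tall, so the head is at 1301 + 1158 = 2459 mm.


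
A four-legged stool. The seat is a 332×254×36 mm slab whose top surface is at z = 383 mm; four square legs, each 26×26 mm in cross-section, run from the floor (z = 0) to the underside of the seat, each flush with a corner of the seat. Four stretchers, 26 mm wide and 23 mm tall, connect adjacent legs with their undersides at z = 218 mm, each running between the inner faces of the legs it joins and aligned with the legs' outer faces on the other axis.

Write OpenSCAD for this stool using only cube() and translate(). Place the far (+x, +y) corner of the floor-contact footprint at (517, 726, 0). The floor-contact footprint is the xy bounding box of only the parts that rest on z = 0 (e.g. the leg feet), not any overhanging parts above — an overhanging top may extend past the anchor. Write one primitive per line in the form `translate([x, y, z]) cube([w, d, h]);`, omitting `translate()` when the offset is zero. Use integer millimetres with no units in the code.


translate([185, 472, 347]) cube([332, 254, 36]);
translate([185, 472, 0]) cube([26, 26, 347]);
translate([491, 472, 0]) cube([26, 26, 347]);
translate([185, 700, 0]) cube([26, 26, 347]);
translate([491, 700, 0]) cube([26, 26, 347]);
translate([211, 472, 218]) cube([280, 26, 23]);
translate([211, 700, 218]) cube([280, 26, 23]);
translate([185, 498, 218]) cube([26, 202, 23]);
translate([491, 498, 218]) cube([26, 202, 23]);


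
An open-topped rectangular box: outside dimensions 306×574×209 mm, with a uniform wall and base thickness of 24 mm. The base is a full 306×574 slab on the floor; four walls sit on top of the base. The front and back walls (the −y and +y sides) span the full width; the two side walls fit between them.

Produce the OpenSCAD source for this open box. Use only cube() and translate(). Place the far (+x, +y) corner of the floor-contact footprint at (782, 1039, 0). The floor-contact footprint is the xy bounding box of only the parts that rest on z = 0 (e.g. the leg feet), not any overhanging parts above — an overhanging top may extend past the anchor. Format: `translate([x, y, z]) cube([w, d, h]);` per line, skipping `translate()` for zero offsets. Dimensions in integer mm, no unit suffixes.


translate([476, 465, 0]) cube([306, 574, 24]);
translate([476, 465, 24]) cube([306, 24, 185]);
translate([476, 1015, 24]) cube([306, 24, 185]);
translate([476, 489, 24]) cube([24, 526, 185]);
translate([758, 489, 24]) cube([24, 526, 185]);


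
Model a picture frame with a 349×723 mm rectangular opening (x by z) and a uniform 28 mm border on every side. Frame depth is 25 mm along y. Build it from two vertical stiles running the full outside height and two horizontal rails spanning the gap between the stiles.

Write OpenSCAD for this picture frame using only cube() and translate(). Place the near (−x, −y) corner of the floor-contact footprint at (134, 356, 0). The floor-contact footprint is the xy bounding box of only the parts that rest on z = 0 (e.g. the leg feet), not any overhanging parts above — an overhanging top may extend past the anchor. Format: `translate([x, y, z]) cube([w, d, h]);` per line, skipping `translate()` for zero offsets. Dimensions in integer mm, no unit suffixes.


translate([134, 356, 0]) cube([28, 25, 779]);
translate([511, 356, 0]) cube([28, 25, 779]);
translate([162, 356, 0]) cube([349, 25, 28]);
translate([162, 356, 751]) cube([349, 25, 28]);


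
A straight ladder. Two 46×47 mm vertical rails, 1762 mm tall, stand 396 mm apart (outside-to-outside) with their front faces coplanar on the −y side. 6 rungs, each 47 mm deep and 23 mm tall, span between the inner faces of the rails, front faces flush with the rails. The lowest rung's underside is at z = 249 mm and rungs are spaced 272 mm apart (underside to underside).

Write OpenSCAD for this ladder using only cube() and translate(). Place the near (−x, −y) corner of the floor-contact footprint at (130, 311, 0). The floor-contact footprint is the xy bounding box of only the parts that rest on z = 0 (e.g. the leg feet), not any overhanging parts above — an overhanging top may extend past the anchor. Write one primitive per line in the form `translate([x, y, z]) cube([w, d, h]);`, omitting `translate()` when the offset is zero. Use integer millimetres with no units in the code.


translate([130, 311, 0]) cube([46, 47, 1762]);
translate([480, 311, 0]) cube([46, 47, 1762]);
translate([176, 311, 249]) cube([304, 47, 23]);
translate([176, 311, 521]) cube([304, 47, 23]);
translate([176, 311, 793]) cube([304, 47, 23]);
translate([176, 311, 1065]) cube([304, 47, 23]);
translate([176, 311, 1337]) cube([304, 47, 23]);
translate([176, 311, 1609]) cube([304, 47, 23]);


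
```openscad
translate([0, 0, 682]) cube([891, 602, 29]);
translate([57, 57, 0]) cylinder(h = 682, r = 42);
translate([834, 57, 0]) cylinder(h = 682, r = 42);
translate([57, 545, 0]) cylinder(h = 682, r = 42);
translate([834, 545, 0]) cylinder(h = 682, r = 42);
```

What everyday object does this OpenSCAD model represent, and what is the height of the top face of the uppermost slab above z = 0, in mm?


A table. The table height is 711 mm.

A 891×602×29 slab sits at z = 682 on four Ø84 mm round legs — a table. The top surface is at 682 + 29 = 711 mm.


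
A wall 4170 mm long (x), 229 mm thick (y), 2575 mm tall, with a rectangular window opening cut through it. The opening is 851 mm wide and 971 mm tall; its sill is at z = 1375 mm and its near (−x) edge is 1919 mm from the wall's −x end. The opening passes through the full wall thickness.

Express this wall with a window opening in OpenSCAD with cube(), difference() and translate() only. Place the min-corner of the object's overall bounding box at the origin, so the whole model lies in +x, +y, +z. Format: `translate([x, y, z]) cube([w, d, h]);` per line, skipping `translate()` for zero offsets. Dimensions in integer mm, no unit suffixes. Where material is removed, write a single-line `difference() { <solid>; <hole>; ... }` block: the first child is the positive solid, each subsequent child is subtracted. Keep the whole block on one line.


difference() { cube([4170, 229, 2575]); translate([1919, 0, 1375]) cube([851, 229, 971]); }


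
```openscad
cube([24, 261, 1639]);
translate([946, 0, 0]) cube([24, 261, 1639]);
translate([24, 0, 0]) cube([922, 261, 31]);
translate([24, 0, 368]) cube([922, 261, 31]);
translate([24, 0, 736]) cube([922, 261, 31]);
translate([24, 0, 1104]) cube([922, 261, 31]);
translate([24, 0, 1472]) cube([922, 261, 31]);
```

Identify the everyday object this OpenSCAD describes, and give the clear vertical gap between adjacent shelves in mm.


A bookshelf. The clear shelf gap is 337 mm.

Two tall side panels with 5 horizontal boards between them — a bookshelf. The first two shelf undersides are at z = 0 and z = 368; with shelf thickness 31, the clear gap is 368 − 0 − 31 = 337 mm.


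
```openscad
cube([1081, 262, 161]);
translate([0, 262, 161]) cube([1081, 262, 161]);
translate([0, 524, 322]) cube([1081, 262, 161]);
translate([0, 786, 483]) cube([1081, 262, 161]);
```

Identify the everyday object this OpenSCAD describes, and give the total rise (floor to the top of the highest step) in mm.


A staircase. The total rise is 644 mm.

4 identical blocks, each offset up and back from the previous — a staircase. Each step is 161 mm tall and there are 4 of them, so the total rise is 4 × 161 = 644 mm.
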